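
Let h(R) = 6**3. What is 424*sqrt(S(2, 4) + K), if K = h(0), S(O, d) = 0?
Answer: 2544*sqrt(6) ≈ 6231.5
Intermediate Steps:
h(R) = 216
K = 216
424*sqrt(S(2, 4) + K) = 424*sqrt(0 + 216) = 424*sqrt(216) = 424*(6*sqrt(6)) = 2544*sqrt(6)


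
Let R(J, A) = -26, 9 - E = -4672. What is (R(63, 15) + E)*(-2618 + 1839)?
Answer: -3626245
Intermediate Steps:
E = 4681 (E = 9 - 1*(-4672) = 9 + 4672 = 4681)
(R(63, 15) + E)*(-2618 + 1839) = (-26 + 4681)*(-2618 + 1839) = 4655*(-779) = -3626245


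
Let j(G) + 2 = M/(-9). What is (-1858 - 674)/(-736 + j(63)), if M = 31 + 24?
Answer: 22788/6697 ≈ 3.4027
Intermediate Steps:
M = 55
j(G) = -73/9 (j(G) = -2 + 55/(-9) = -2 + 55*(-⅑) = -2 - 55/9 = -73/9)
(-1858 - 674)/(-736 + j(63)) = (-1858 - 674)/(-736 - 73/9) = -2532/(-6697/9) = -2532*(-9/6697) = 22788/6697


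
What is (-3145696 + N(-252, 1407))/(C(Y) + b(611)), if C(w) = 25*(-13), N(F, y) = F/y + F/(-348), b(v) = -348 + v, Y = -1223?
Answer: 6112086269/120466 ≈ 50737.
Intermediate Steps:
N(F, y) = -F/348 + F/y (N(F, y) = F/y + F*(-1/348) = F/y - F/348 = -F/348 + F/y)
C(w) = -325
(-3145696 + N(-252, 1407))/(C(Y) + b(611)) = (-3145696 + (-1/348*(-252) - 252/1407))/(-325 + (-348 + 611)) = (-3145696 + (21/29 - 252*1/1407))/(-325 + 263) = (-3145696 + (21/29 - 12/67))/(-62) = (-3145696 + 1059/1943)*(-1/62) = -6112086269/1943*(-1/62) = 6112086269/120466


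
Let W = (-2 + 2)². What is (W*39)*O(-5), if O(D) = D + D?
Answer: 0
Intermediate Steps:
W = 0 (W = 0² = 0)
O(D) = 2*D
(W*39)*O(-5) = (0*39)*(2*(-5)) = 0*(-10) = 0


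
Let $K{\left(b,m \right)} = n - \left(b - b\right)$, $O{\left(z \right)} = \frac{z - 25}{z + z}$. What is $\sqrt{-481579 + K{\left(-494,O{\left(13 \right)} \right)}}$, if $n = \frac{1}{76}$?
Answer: $\frac{3 i \sqrt{77266673}}{38} \approx 693.96 i$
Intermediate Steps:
$O{\left(z \right)} = \frac{-25 + z}{2 z}$
$n = \frac{1}{76} \approx 0.013158$
$K{\left(b,m \right)} = \frac{1}{76}$ ($K{\left(b,m \right)} = \frac{1}{76} - \left(b - b\right) = \frac{1}{76} - 0 = \frac{1}{76} + 0 = \frac{1}{76}$)
$\sqrt{-481579 + K{\left(-494,O{\left(13 \right)} \right)}} = \sqrt{-481579 + \frac{1}{76}} = \sqrt{- \frac{36600003}{76}} = \frac{3 i \sqrt{77266673}}{38}$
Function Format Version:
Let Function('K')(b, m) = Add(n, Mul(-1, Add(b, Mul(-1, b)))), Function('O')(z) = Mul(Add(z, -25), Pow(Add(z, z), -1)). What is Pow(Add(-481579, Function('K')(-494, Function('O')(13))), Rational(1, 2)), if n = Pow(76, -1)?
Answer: Mul(Rational(3, 38), I, Pow(77266673, Rational(1, 2))) ≈ Mul(693.96, I)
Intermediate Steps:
Function('O')(z) = Mul(Rational(1, 2), Pow(z, -1), Add(-25, z)) (Function('O')(z) = Mul(Add(-25, z), Pow(Mul(2, z), -1)) = Mul(Add(-25, z), Mul(Rational(1, 2), Pow(z, -1))) = Mul(Rational(1, 2), Pow(z, -1), Add(-25, z)))
n = Rational(1, 76) ≈ 0.013158
Function('K')(b, m) = Rational(1, 76) (Function('K')(b, m) = Add(Rational(1, 76), Mul(-1, Add(b, Mul(-1, b)))) = Add(Rational(1, 76), Mul(-1, 0)) = Add(Rational(1, 76), 0) = Rational(1, 76))
Pow(Add(-481579, Function('K')(-494, Function('O')(13))), Rational(1, 2)) = Pow(Add(-481579, Rational(1, 76)), Rational(1, 2)) = Pow(Rational(-36600003, 76), Rational(1, 2)) = Mul(Rational(3, 38), I, Pow(77266673, Rational(1, 2)))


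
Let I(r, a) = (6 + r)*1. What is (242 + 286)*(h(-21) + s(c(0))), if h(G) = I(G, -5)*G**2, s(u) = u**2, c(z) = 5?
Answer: -3479520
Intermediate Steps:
I(r, a) = 6 + r
h(G) = G**2*(6 + G) (h(G) = (6 + G)*G**2 = G**2*(6 + G))
(242 + 286)*(h(-21) + s(c(0))) = (242 + 286)*((-21)**2*(6 - 21) + 5**2) = 528*(441*(-15) + 25) = 528*(-6615 + 25) = 528*(-6590) = -3479520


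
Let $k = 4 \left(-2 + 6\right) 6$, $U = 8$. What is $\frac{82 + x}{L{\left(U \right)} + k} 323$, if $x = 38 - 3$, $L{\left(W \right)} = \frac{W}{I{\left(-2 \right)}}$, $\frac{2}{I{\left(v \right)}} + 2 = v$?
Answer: $\frac{37791}{80} \approx 472.39$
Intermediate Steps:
$I{\left(v \right)} = \frac{2}{-2 + v}$
$L{\left(W \right)} = - 2 W$ ($L{\left(W \right)} = \frac{W}{2 \frac{1}{-2 - 2}} = \frac{W}{2 \frac{1}{-4}} = \frac{W}{2 \left(- \frac{1}{4}\right)} = \frac{W}{- \frac{1}{2}} = W \left(-2\right) = - 2 W$)
$x = 35$ ($x = 38 - 3 = 35$)
$k = 96$ ($k = 4 \cdot 4 \cdot 6 = 16 \cdot 6 = 96$)
$\frac{82 + x}{L{\left(U \right)} + k} 323 = \frac{82 + 35}{\left(-2\right) 8 + 96} \cdot 323 = \frac{117}{-16 + 96} \cdot 323 = \frac{117}{80} \cdot 323 = \frac{37791}{80}$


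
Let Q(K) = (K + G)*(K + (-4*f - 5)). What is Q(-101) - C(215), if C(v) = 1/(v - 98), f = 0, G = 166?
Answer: -806131/117 ≈ -6890.0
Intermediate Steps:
Q(K) = (-5 + K)*(166 + K) (Q(K) = (K + 166)*(K + (-4*0 - 5)) = (166 + K)*(K + (0 - 5)) = (166 + K)*(K - 5) = (166 + K)*(-5 + K) = (-5 + K)*(166 + K))
C(v) = 1/(-98 + v)
Q(-101) - C(215) = (-830 + (-101)² + 161*(-101)) - 1/(-98 + 215) = (-830 + 10201 - 16261) - 1/117 = -6890 - 1*1/117 = -6890 - 1/117 = -806131/117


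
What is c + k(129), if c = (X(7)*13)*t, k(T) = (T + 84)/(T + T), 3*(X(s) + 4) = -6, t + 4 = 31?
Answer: -181045/86 ≈ -2105.2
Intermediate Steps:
t = 27 (t = -4 + 31 = 27)
X(s) = -6 (X(s) = -4 + (1/3)*(-6) = -4 - 2 = -6)
k(T) = (84 + T)/(2*T) (k(T) = (84 + T)/((2*T)) = (84 + T)*(1/(2*T)) = (84 + T)/(2*T))
c = -2106 (c = -6*13*27 = -78*27 = -2106)
c + k(129) = -2106 + (1/2)*(84 + 129)/129 = -2106 + (1/2)*(1/129)*213 = -2106 + 71/86 = -181045/86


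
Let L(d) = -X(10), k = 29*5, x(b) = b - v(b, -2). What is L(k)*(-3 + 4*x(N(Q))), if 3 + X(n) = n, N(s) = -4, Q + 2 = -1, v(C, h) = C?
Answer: 21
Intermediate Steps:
Q = -3 (Q = -2 - 1 = -3)
X(n) = -3 + n
x(b) = 0 (x(b) = b - b = 0)
k = 145
L(d) = -7 (L(d) = -(-3 + 10) = -1*7 = -7)
L(k)*(-3 + 4*x(N(Q))) = -7*(-3 + 4*0) = -7*(-3 + 0) = -7*(-3) = 21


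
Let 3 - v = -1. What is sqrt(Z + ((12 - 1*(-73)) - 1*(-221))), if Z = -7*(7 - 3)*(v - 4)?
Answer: 3*sqrt(34) ≈ 17.493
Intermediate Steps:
v = 4 (v = 3 - 1*(-1) = 3 + 1 = 4)
Z = 0 (Z = -7*(7 - 3)*(4 - 4) = -28*0 = -7*0 = 0)
sqrt(Z + ((12 - 1*(-73)) - 1*(-221))) = sqrt(0 + ((12 - 1*(-73)) - 1*(-221))) = sqrt(0 + ((12 + 73) + 221)) = sqrt(0 + (85 + 221)) = sqrt(0 + 306) = sqrt(306) = 3*sqrt(34)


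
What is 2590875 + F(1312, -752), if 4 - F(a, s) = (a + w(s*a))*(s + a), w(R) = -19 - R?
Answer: -550642641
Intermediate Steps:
F(a, s) = 4 - (a + s)*(-19 + a - a*s) (F(a, s) = 4 - (a + (-19 - s*a))*(s + a) = 4 - (a + (-19 - a*s))*(a + s) = 4 - (-19 + a - a*s)*(a + s) = 4 - (a + s)*(-19 + a - a*s))
2590875 + F(1312, -752) = 2590875 + (4 - 1*1312**2 + 1312*(19 + 1312*(-752)) - 752*(19 + 1312*(-752)) - 1*1312*(-752)) = 2590875 + (4 - 1*1721344 + 1312*(19 - 986624) - 752*(19 - 986624) + 986624) = 2590875 + (4 - 1721344 + 1312*(-986605) - 752*(-986605) + 986624) = 2590875 + (4 - 1721344 - 1294425760 + 741926960 + 986624) = 2590875 - 553233516 = -550642641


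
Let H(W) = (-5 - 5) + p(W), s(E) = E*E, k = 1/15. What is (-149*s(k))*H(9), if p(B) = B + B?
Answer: -1192/225 ≈ -5.2978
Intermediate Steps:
k = 1/15 ≈ 0.066667
s(E) = E²
p(B) = 2*B
H(W) = -10 + 2*W (H(W) = (-5 - 5) + 2*W = -10 + 2*W)
(-149*s(k))*H(9) = (-149*(1/15)²)*(-10 + 2*9) = (-149*1/225)*(-10 + 18) = -149/225*8 = -1192/225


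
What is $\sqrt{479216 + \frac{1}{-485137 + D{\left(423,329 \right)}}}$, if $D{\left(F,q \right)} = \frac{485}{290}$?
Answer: $\frac{\sqrt{379413779224496592774}}{28137849} \approx 692.25$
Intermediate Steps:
$D{\left(F,q \right)} = \frac{97}{58}$ ($D{\left(F,q \right)} = 485 \cdot \frac{1}{290} = \frac{97}{58}$)
$\sqrt{479216 + \frac{1}{-485137 + D{\left(423,329 \right)}}} = \sqrt{479216 + \frac{1}{-485137 + \frac{97}{58}}} = \sqrt{479216 + \frac{1}{- \frac{28137849}{58}}} = \sqrt{479216 - \frac{58}{28137849}} = \sqrt{\frac{13484107446326}{28137849}} = \frac{\sqrt{379413779224496592774}}{28137849}$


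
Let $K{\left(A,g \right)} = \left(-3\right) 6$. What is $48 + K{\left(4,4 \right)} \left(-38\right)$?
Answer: $732$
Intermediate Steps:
$K{\left(A,g \right)} = -18$
$48 + K{\left(4,4 \right)} \left(-38\right) = 48 - -684 = 48 + 684 = 732$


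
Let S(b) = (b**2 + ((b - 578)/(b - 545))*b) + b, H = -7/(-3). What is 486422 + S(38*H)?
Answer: 6092334352/12321 ≈ 4.9447e+5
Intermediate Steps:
H = 7/3 (H = -7*(-1/3) = 7/3 ≈ 2.3333)
S(b) = b + b**2 + b*(-578 + b)/(-545 + b) (S(b) = (b**2 + ((-578 + b)/(-545 + b))*b) + b = (b**2 + b*(-578 + b)/(-545 + b)) + b = b + b**2 + b*(-578 + b)/(-545 + b))
486422 + S(38*H) = 486422 + (38*(7/3))*(-1123 + (38*(7/3))**2 - 20634*7/3)/(-545 + 38*(7/3)) = 486422 + 266*(-1123 + (266/3)**2 - 543*266/3)/(3*(-545 + 266/3)) = 486422 + 266*(-1123 + 70756/9 - 48146)/(3*(-1369/3)) = 486422 + (266/3)*(-3/1369)*(-372665/9) = 486422 + 99128890/12321 = 6092334352/12321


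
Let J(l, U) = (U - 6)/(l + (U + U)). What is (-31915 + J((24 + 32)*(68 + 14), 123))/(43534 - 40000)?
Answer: -154404653/17097492 ≈ -9.0308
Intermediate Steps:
J(l, U) = (-6 + U)/(l + 2*U)
(-31915 + J((24 + 32)*(68 + 14), 123))/(43534 - 40000) = (-31915 + (-6 + 123)/((24 + 32)*(68 + 14) + 2*123))/(43534 - 40000) = (-31915 + 117/(56*82 + 246))/3534 = (-31915 + 117/(4592 + 246))*(1/3534) = (-31915 + 117/4838)*(1/3534) = -154404653/4838*1/3534 = -154404653/17097492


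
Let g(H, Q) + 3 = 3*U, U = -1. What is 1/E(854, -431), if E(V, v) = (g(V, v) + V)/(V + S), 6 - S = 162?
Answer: 349/424 ≈ 0.82311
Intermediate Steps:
S = -156 (S = 6 - 1*162 = 6 - 162 = -156)
g(H, Q) = -6 (g(H, Q) = -3 + 3*(-1) = -3 - 3 = -6)
E(V, v) = (-6 + V)/(-156 + V) (E(V, v) = (-6 + V)/(V - 156) = (-6 + V)/(-156 + V))
1/E(854, -431) = 1/((-6 + 854)/(-156 + 854)) = 1/(848/698) = 1/((1/698)*848) = 1/(424/349) = 349/424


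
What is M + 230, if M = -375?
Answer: -145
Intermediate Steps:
M + 230 = -375 + 230 = -145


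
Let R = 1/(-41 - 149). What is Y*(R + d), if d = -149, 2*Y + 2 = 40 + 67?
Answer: -594531/76 ≈ -7822.8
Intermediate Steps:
Y = 105/2 (Y = -1 + (40 + 67)/2 = -1 + (½)*107 = -1 + 107/2 = 105/2 ≈ 52.500)
R = -1/190 (R = 1/(-190) = -1/190 ≈ -0.0052632)
Y*(R + d) = 105*(-1/190 - 149)/2 = (105/2)*(-28311/190) = -594531/76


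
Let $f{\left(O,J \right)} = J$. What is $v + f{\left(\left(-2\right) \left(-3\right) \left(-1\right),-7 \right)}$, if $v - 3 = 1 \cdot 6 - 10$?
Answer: $-8$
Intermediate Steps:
$v = -1$ ($v = 3 + \left(1 \cdot 6 - 10\right) = 3 + \left(6 - 10\right) = 3 - 4 = -1$)
$v + f{\left(\left(-2\right) \left(-3\right) \left(-1\right),-7 \right)} = -1 - 7 = -8$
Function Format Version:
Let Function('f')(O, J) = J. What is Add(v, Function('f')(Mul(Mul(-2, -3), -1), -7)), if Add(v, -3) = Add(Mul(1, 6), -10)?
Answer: -8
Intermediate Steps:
v = -1 (v = Add(3, Add(Mul(1, 6), -10)) = Add(3, Add(6, -10)) = Add(3, -4) = -1)
Add(v, Function('f')(Mul(Mul(-2, -3), -1), -7)) = Add(-1, -7) = -8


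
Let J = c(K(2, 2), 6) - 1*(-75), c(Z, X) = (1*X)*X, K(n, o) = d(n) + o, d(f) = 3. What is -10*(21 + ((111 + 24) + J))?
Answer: -2670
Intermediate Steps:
K(n, o) = 3 + o
c(Z, X) = X² (c(Z, X) = X*X = X²)
J = 111 (J = 6² - 1*(-75) = 36 + 75 = 111)
-10*(21 + ((111 + 24) + J)) = -10*(21 + ((111 + 24) + 111)) = -10*(21 + (135 + 111)) = -10*(21 + 246) = -10*267 = -2670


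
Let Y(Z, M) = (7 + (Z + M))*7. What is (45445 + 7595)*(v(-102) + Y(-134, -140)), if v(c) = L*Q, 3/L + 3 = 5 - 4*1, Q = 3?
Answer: -99370440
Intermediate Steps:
L = -3/2 (L = 3/(-3 + (5 - 4*1)) = 3/(-3 + (5 - 4)) = 3/(-3 + 1) = 3/(-2) = 3*(-½) = -3/2 ≈ -1.5000)
v(c) = -9/2 (v(c) = -3/2*3 = -9/2)
Y(Z, M) = 49 + 7*M + 7*Z (Y(Z, M) = (7 + (M + Z))*7 = (7 + M + Z)*7 = 49 + 7*M + 7*Z)
(45445 + 7595)*(v(-102) + Y(-134, -140)) = (45445 + 7595)*(-9/2 + (49 + 7*(-140) + 7*(-134))) = 53040*(-9/2 + (49 - 980 - 938)) = 53040*(-9/2 - 1869) = 53040*(-3747/2) = -99370440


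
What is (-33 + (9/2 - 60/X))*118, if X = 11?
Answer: -44073/11 ≈ -4006.6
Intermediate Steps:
(-33 + (9/2 - 60/X))*118 = (-33 + (9/2 - 60/11))*118 = (-33 - 21/22)*118 = -747/22*118 = -44073/11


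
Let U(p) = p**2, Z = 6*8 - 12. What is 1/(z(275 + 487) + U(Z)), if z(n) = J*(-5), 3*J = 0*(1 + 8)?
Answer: 1/1296 ≈ 0.00077160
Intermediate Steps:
J = 0 (J = (0*(1 + 8))/3 = (0*9)/3 = (1/3)*0 = 0)
z(n) = 0 (z(n) = 0*(-5) = 0)
Z = 36 (Z = 48 - 12 = 36)
1/(z(275 + 487) + U(Z)) = 1/(0 + 36**2) = 1/(0 + 1296) = 1/1296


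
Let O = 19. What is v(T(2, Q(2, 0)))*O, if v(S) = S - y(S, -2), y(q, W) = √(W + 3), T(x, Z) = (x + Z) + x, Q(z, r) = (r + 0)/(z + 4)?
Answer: 57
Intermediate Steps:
Q(z, r) = r/(4 + z)
T(x, Z) = Z + 2*x (T(x, Z) = (Z + x) + x = Z + 2*x)
y(q, W) = √(3 + W)
v(S) = -1 + S (v(S) = S - √(3 - 2) = S - √1 = S - 1*1 = S - 1 = -1 + S)
v(T(2, Q(2, 0)))*O = (-1 + (0/(4 + 2) + 2*2))*19 = (-1 + (0/6 + 4))*19 = (-1 + (0*(⅙) + 4))*19 = (-1 + (0 + 4))*19 = (-1 + 4)*19 = 3*19 = 57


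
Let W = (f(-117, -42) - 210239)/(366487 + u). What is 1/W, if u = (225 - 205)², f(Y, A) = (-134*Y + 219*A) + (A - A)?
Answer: -366887/203759 ≈ -1.8006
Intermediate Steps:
f(Y, A) = -134*Y + 219*A (f(Y, A) = (-134*Y + 219*A) + 0 = -134*Y + 219*A)
u = 400 (u = 20² = 400)
W = -203759/366887 (W = ((-134*(-117) + 219*(-42)) - 210239)/(366487 + 400) = ((15678 - 9198) - 210239)/366887 = (6480 - 210239)*(1/366887) = -203759*1/366887 = -203759/366887 ≈ -0.55537)
1/W = 1/(-203759/366887) = -366887/203759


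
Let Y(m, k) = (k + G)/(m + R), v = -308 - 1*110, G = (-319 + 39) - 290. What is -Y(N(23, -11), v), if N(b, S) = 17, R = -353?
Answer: -247/84 ≈ -2.9405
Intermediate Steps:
G = -570 (G = -280 - 290 = -570)
v = -418 (v = -308 - 110 = -418)
Y(m, k) = (-570 + k)/(-353 + m) (Y(m, k) = (k - 570)/(m - 353) = (-570 + k)/(-353 + m))
-Y(N(23, -11), v) = -(-570 - 418)/(-353 + 17) = -(-988)/(-336) = -(-1)*(-988)/336 = -1*247/84 = -247/84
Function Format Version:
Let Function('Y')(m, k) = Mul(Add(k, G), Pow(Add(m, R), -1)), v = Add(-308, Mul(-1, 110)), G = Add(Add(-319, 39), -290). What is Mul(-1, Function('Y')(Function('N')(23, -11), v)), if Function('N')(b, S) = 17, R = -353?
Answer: Rational(-247, 84) ≈ -2.9405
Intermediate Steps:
G = -570 (G = Add(-280, -290) = -570)
v = -418 (v = Add(-308, -110) = -418)
Function('Y')(m, k) = Mul(Pow(Add(-353, m), -1), Add(-570, k)) (Function('Y')(m, k) = Mul(Add(k, -570), Pow(Add(m, -353), -1)) = Mul(Add(-570, k), Pow(Add(-353, m), -1)) = Mul(Pow(Add(-353, m), -1), Add(-570, k)))
Mul(-1, Function('Y')(Function('N')(23, -11), v)) = Mul(-1, Mul(Pow(Add(-353, 17), -1), Add(-570, -418))) = Mul(-1, Mul(Pow(-336, -1), -988)) = Mul(-1, Mul(Rational(-1, 336), -988)) = Mul(-1, Rational(247, 84)) = Rational(-247, 84)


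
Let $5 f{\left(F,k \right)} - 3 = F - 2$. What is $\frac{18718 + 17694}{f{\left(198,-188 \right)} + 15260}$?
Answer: $\frac{182060}{76499} \approx 2.3799$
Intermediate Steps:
$f{\left(F,k \right)} = \frac{1}{5} + \frac{F}{5}$ ($f{\left(F,k \right)} = \frac{3}{5} + \frac{F - 2}{5} = \frac{3}{5} + \frac{-2 + F}{5} = \frac{3}{5} + \left(- \frac{2}{5} + \frac{F}{5}\right) = \frac{1}{5} + \frac{F}{5}$)
$\frac{18718 + 17694}{f{\left(198,-188 \right)} + 15260} = \frac{18718 + 17694}{\left(\frac{1}{5} + \frac{1}{5} \cdot 198\right) + 15260} = \frac{36412}{\left(\frac{1}{5} + \frac{198}{5}\right) + 15260} = \frac{36412}{\frac{199}{5} + 15260} = \frac{36412}{\frac{76499}{5}} = 36412 \cdot \frac{5}{76499} = \frac{182060}{76499}$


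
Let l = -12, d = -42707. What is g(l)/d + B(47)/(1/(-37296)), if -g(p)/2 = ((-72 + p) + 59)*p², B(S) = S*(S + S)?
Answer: -7036991608896/42707 ≈ -1.6477e+8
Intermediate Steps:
B(S) = 2*S² (B(S) = S*(2*S) = 2*S²)
g(p) = -2*p²*(-13 + p) (g(p) = -2*((-72 + p) + 59)*p² = -2*(-13 + p)*p² = -2*p²*(-13 + p))
g(l)/d + B(47)/(1/(-37296)) = (2*(-12)²*(13 - 1*(-12)))/(-42707) + (2*47²)/(1/(-37296)) = (2*144*(13 + 12))*(-1/42707) + (2*2209)/(-1/37296) = (2*144*25)*(-1/42707) + 4418*(-37296) = 7200*(-1/42707) - 164773728 = -7200/42707 - 164773728 = -7036991608896/42707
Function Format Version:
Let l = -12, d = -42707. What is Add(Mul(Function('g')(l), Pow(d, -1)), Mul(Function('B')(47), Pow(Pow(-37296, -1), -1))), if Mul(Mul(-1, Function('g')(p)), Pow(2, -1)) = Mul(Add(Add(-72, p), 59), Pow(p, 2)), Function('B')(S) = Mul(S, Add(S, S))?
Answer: Rational(-7036991608896, 42707) ≈ -1.6477e+8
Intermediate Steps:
Function('B')(S) = Mul(2, Pow(S, 2)) (Function('B')(S) = Mul(S, Mul(2, S)) = Mul(2, Pow(S, 2)))
Function('g')(p) = Mul(-2, Pow(p, 2), Add(-13, p)) (Function('g')(p) = Mul(-2, Mul(Add(Add(-72, p), 59), Pow(p, 2))) = Mul(-2, Mul(Add(-13, p), Pow(p, 2))) = Mul(-2, Mul(Pow(p, 2), Add(-13, p))) = Mul(-2, Pow(p, 2), Add(-13, p)))
Add(Mul(Function('g')(l), Pow(d, -1)), Mul(Function('B')(47), Pow(Pow(-37296, -1), -1))) = Add(Mul(Mul(2, Pow(-12, 2), Add(13, Mul(-1, -12))), Pow(-42707, -1)), Mul(Mul(2, Pow(47, 2)), Pow(Pow(-37296, -1), -1))) = Add(Mul(Mul(2, 144, Add(13, 12)), Rational(-1, 42707)), Mul(Mul(2, 2209), Pow(Rational(-1, 37296), -1))) = Add(Mul(Mul(2, 144, 25), Rational(-1, 42707)), Mul(4418, -37296)) = Add(Mul(7200, Rational(-1, 42707)), -164773728) = Add(Rational(-7200, 42707), -164773728) = Rational(-7036991608896, 42707)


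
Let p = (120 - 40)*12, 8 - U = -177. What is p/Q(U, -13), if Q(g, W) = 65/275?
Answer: 52800/13 ≈ 4061.5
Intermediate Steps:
U = 185 (U = 8 - 1*(-177) = 8 + 177 = 185)
Q(g, W) = 13/55 (Q(g, W) = 65*(1/275) = 13/55)
p = 960 (p = 80*12 = 960)
p/Q(U, -13) = 960/(13/55) = 960*(55/13) = 52800/13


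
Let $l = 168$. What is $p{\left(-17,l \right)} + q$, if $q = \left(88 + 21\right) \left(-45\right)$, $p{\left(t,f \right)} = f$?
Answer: $-4737$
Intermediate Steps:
$q = -4905$ ($q = 109 \left(-45\right) = -4905$)
$p{\left(-17,l \right)} + q = 168 - 4905 = -4737$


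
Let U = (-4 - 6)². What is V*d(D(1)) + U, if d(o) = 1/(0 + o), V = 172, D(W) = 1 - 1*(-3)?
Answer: 143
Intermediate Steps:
D(W) = 4 (D(W) = 1 + 3 = 4)
U = 100 (U = (-10)² = 100)
d(o) = 1/o
V*d(D(1)) + U = 172/4 + 100 = 172*(¼) + 100 = 43 + 100 = 143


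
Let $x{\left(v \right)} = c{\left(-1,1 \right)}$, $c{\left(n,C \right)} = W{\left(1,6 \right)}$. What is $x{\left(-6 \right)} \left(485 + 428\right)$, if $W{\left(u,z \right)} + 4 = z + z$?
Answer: $7304$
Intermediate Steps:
$W{\left(u,z \right)} = -4 + 2 z$ ($W{\left(u,z \right)} = -4 + \left(z + z\right) = -4 + 2 z$)
$c{\left(n,C \right)} = 8$ ($c{\left(n,C \right)} = -4 + 2 \cdot 6 = -4 + 12 = 8$)
$x{\left(v \right)} = 8$
$x{\left(-6 \right)} \left(485 + 428\right) = 8 \left(485 + 428\right) = 8 \cdot 913 = 7304$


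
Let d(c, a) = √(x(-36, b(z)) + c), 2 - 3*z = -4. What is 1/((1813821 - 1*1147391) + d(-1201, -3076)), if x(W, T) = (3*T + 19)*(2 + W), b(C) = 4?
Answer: 133286/88825789431 - I*√2255/444128947155 ≈ 1.5005e-6 - 1.0692e-10*I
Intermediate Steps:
z = 2 (z = ⅔ - ⅓*(-4) = ⅔ + 4/3 = 2)
x(W, T) = (2 + W)*(19 + 3*T) (x(W, T) = (19 + 3*T)*(2 + W) = (2 + W)*(19 + 3*T))
d(c, a) = √(-1054 + c) (d(c, a) = √((38 + 6*4 + 19*(-36) + 3*4*(-36)) + c) = √((38 + 24 - 684 - 432) + c) = √(-1054 + c))
1/((1813821 - 1*1147391) + d(-1201, -3076)) = 1/((1813821 - 1*1147391) + √(-1054 - 1201)) = 1/((1813821 - 1147391) + √(-2255)) = 1/(666430 + I*√2255)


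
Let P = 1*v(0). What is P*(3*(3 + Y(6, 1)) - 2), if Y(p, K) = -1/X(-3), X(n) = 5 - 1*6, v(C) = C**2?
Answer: 0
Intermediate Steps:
X(n) = -1 (X(n) = 5 - 6 = -1)
Y(p, K) = 1 (Y(p, K) = -1/(-1) = -1*(-1) = 1)
P = 0 (P = 1*0**2 = 1*0 = 0)
P*(3*(3 + Y(6, 1)) - 2) = 0*(3*(3 + 1) - 2) = 0*(3*4 - 2) = 0*(12 - 2) = 0*10 = 0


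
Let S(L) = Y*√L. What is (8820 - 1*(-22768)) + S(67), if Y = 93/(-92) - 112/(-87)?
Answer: 31588 + 2213*√67/8004 ≈ 31590.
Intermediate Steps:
Y = 2213/8004 (Y = 93*(-1/92) - 112*(-1/87) = -93/92 + 112/87 = 2213/8004 ≈ 0.27649)
S(L) = 2213*√L/8004
(8820 - 1*(-22768)) + S(67) = (8820 - 1*(-22768)) + 2213*√67/8004 = (8820 + 22768) + 2213*√67/8004 = 31588 + 2213*√67/8004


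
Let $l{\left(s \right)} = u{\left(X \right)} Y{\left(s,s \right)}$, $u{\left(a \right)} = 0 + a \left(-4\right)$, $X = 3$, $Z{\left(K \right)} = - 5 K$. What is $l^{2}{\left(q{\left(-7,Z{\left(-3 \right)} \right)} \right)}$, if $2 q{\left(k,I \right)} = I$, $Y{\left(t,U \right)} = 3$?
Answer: $1296$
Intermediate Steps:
$q{\left(k,I \right)} = \frac{I}{2}$
$u{\left(a \right)} = - 4 a$ ($u{\left(a \right)} = 0 - 4 a = - 4 a$)
$l{\left(s \right)} = -36$ ($l{\left(s \right)} = \left(-4\right) 3 \cdot 3 = \left(-12\right) 3 = -36$)
$l^{2}{\left(q{\left(-7,Z{\left(-3 \right)} \right)} \right)} = \left(-36\right)^{2} = 1296$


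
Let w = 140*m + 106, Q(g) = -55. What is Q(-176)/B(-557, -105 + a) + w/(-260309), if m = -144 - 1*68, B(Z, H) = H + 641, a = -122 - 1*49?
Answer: -704497/19002557 ≈ -0.037074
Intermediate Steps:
a = -171 (a = -122 - 49 = -171)
B(Z, H) = 641 + H
m = -212 (m = -144 - 68 = -212)
w = -29574 (w = 140*(-212) + 106 = -29680 + 106 = -29574)
Q(-176)/B(-557, -105 + a) + w/(-260309) = -55/(641 + (-105 - 171)) - 29574/(-260309) = -55/(641 - 276) - 29574*(-1/260309) = -55/365 + 29574/260309 = -55*1/365 + 29574/260309 = -11/73 + 29574/260309 = -704497/19002557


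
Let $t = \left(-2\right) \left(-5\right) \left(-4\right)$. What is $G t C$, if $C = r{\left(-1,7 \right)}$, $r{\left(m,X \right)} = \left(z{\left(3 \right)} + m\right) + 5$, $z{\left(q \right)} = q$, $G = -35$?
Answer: $9800$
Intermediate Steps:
$r{\left(m,X \right)} = 8 + m$ ($r{\left(m,X \right)} = \left(3 + m\right) + 5 = 8 + m$)
$C = 7$ ($C = 8 - 1 = 7$)
$t = -40$ ($t = 10 \left(-4\right) = -40$)
$G t C = \left(-35\right) \left(-40\right) 7 = 1400 \cdot 7 = 9800$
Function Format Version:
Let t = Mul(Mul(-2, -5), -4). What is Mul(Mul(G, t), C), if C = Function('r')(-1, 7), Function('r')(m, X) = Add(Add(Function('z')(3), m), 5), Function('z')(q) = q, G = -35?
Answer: 9800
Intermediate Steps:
Function('r')(m, X) = Add(8, m) (Function('r')(m, X) = Add(Add(3, m), 5) = Add(8, m))
C = 7 (C = Add(8, -1) = 7)
t = -40 (t = Mul(10, -4) = -40)
Mul(Mul(G, t), C) = Mul(Mul(-35, -40), 7) = Mul(1400, 7) = 9800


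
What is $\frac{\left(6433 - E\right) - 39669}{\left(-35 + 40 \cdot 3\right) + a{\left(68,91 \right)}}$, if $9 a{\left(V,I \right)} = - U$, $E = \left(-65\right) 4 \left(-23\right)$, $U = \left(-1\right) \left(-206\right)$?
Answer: $- \frac{8208}{13} \approx -631.38$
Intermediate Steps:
$U = 206$
$E = 5980$ ($E = \left(-260\right) \left(-23\right) = 5980$)
$a{\left(V,I \right)} = - \frac{206}{9}$ ($a{\left(V,I \right)} = \frac{\left(-1\right) 206}{9} = \frac{1}{9} \left(-206\right) = - \frac{206}{9}$)
$\frac{\left(6433 - E\right) - 39669}{\left(-35 + 40 \cdot 3\right) + a{\left(68,91 \right)}} = \frac{\left(6433 - 5980\right) - 39669}{\left(-35 + 40 \cdot 3\right) - \frac{206}{9}} = \frac{\left(6433 - 5980\right) - 39669}{\left(-35 + 120\right) - \frac{206}{9}} = \frac{453 - 39669}{85 - \frac{206}{9}} = - \frac{39216}{\frac{559}{9}} = \left(-39216\right) \frac{9}{559} = - \frac{8208}{13}$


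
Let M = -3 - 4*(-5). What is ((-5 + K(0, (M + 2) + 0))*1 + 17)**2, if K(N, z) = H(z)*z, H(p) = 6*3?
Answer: 125316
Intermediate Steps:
H(p) = 18
M = 17 (M = -3 + 20 = 17)
K(N, z) = 18*z
((-5 + K(0, (M + 2) + 0))*1 + 17)**2 = ((-5 + 18*((17 + 2) + 0))*1 + 17)**2 = ((-5 + 18*(19 + 0))*1 + 17)**2 = ((-5 + 18*19)*1 + 17)**2 = ((-5 + 342)*1 + 17)**2 = (337*1 + 17)**2 = (337 + 17)**2 = 354**2 = 125316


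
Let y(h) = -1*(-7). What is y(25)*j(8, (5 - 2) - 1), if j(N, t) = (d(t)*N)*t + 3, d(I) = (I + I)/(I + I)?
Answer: 133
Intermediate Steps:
y(h) = 7
d(I) = 1 (d(I) = (2*I)/((2*I)) = (2*I)*(1/(2*I)) = 1)
j(N, t) = 3 + N*t (j(N, t) = (1*N)*t + 3 = N*t + 3 = 3 + N*t)
y(25)*j(8, (5 - 2) - 1) = 7*(3 + 8*((5 - 2) - 1)) = 7*(3 + 8*(3 - 1)) = 7*(3 + 8*2) = 7*(3 + 16) = 7*19 = 133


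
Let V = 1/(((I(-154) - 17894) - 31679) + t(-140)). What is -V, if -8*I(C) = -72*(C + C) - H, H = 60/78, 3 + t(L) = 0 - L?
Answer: 52/2714811 ≈ 1.9154e-5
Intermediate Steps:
t(L) = -3 - L (t(L) = -3 + (0 - L) = -3 - L)
H = 10/13 (H = 60*(1/78) = 10/13 ≈ 0.76923)
I(C) = 5/52 + 18*C (I(C) = -(-72*(C + C) - 1*10/13)/8 = -(-144*C - 10/13)/8 = -(-10/13 - 144*C)/8 = 5/52 + 18*C)
V = -52/2714811 (V = 1/((((5/52 + 18*(-154)) - 17894) - 31679) + (-3 - 1*(-140))) = 1/((((5/52 - 2772) - 17894) - 31679) + (-3 + 140)) = 1/(((-144139/52 - 17894) - 31679) + 137) = 1/((-1074627/52 - 31679) + 137) = 1/(-2721935/52 + 137) = 1/(-2714811/52) = -52/2714811 ≈ -1.9154e-5)
-V = -1*(-52/2714811) = 52/2714811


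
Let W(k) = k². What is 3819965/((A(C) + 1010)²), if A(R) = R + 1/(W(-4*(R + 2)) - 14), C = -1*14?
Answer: 20032278456500/5202235667281 ≈ 3.8507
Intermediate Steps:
C = -14
A(R) = R + 1/(-14 + (-8 - 4*R)²) (A(R) = R + 1/((-4*(R + 2))² - 14) = R + 1/((-4*(2 + R))² - 14) = R + 1/((-8 - 4*R)² - 14) = R + 1/(-14 + (-8 - 4*R)²))
3819965/((A(C) + 1010)²) = 3819965/(((1 - 14*(-14) + 16*(-14)*(2 - 14)²)/(2*(-7 + 8*(2 - 14)²)) + 1010)²) = 3819965/(((1 + 196 + 16*(-14)*(-12)²)/(2*(-7 + 8*(-12)²)) + 1010)²) = 3819965/(((1 + 196 + 16*(-14)*144)/(2*(-7 + 8*144)) + 1010)²) = 3819965/(((1 + 196 - 32256)/(2*(-7 + 1152)) + 1010)²) = 3819965/(((½)*(-32059)/1145 + 1010)²) = 3819965/(((½)*(1/1145)*(-32059) + 1010)²) = 3819965/((-32059/2290 + 1010)²) = 3819965/((2280841/2290)²) = 3819965/(5202235667281/5244100) = 3819965*(5244100/5202235667281) = 20032278456500/5202235667281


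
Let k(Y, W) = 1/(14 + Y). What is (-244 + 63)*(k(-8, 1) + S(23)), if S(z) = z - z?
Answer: -181/6 ≈ -30.167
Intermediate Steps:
S(z) = 0
(-244 + 63)*(k(-8, 1) + S(23)) = (-244 + 63)*(1/(14 - 8) + 0) = -181*(1/6 + 0) = -181*(⅙ + 0) = -181*⅙ = -181/6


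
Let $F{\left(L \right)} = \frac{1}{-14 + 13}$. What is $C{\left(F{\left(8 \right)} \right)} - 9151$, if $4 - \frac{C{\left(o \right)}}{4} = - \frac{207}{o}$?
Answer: $-9963$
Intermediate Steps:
$F{\left(L \right)} = -1$ ($F{\left(L \right)} = \frac{1}{-1} = -1$)
$C{\left(o \right)} = 16 + \frac{828}{o}$ ($C{\left(o \right)} = 16 - 4 \left(- \frac{207}{o}\right) = 16 + \frac{828}{o}$)
$C{\left(F{\left(8 \right)} \right)} - 9151 = \left(16 + \frac{828}{-1}\right) - 9151 = \left(16 + 828 \left(-1\right)\right) - 9151 = \left(16 - 828\right) - 9151 = -812 - 9151 = -9963$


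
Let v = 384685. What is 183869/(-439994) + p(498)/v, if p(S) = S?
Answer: -70512529253/169259091890 ≈ -0.41660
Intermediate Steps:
183869/(-439994) + p(498)/v = 183869/(-439994) + 498/384685 = 183869*(-1/439994) + 498*(1/384685) = -183869/439994 + 498/384685 = -70512529253/169259091890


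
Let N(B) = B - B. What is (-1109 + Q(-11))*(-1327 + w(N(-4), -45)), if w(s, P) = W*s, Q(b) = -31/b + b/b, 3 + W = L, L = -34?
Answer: 16132339/11 ≈ 1.4666e+6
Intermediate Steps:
N(B) = 0
W = -37 (W = -3 - 34 = -37)
Q(b) = 1 - 31/b (Q(b) = -31/b + 1 = 1 - 31/b)
w(s, P) = -37*s
(-1109 + Q(-11))*(-1327 + w(N(-4), -45)) = (-1109 + (-31 - 11)/(-11))*(-1327 - 37*0) = (-1109 - 1/11*(-42))*(-1327 + 0) = (-1109 + 42/11)*(-1327) = -12157/11*(-1327) = 16132339/11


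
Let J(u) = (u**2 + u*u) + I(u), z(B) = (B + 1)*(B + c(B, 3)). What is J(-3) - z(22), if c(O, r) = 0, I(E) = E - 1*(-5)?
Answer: -486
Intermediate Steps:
I(E) = 5 + E (I(E) = E + 5 = 5 + E)
z(B) = B*(1 + B) (z(B) = (B + 1)*(B + 0) = (1 + B)*B = B*(1 + B))
J(u) = 5 + u + 2*u**2 (J(u) = (u**2 + u*u) + (5 + u) = (u**2 + u**2) + (5 + u) = 2*u**2 + (5 + u) = 5 + u + 2*u**2)
J(-3) - z(22) = (5 - 3 + 2*(-3)**2) - 22*(1 + 22) = (5 - 3 + 2*9) - 22*23 = (5 - 3 + 18) - 1*506 = 20 - 506 = -486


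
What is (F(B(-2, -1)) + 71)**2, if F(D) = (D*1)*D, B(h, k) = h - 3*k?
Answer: 5184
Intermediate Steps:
F(D) = D**2 (F(D) = D*D = D**2)
(F(B(-2, -1)) + 71)**2 = ((-2 - 3*(-1))**2 + 71)**2 = ((-2 + 3)**2 + 71)**2 = (1**2 + 71)**2 = (1 + 71)**2 = 72**2 = 5184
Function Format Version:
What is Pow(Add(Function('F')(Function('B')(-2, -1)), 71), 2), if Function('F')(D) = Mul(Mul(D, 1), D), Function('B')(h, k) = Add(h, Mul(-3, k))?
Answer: 5184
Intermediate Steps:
Function('F')(D) = Pow(D, 2) (Function('F')(D) = Mul(D, D) = Pow(D, 2))
Pow(Add(Function('F')(Function('B')(-2, -1)), 71), 2) = Pow(Add(Pow(Add(-2, Mul(-3, -1)), 2), 71), 2) = Pow(Add(Pow(Add(-2, 3), 2), 71), 2) = Pow(Add(Pow(1, 2), 71), 2) = Pow(Add(1, 71), 2) = Pow(72, 2) = 5184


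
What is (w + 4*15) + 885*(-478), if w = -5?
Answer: -422975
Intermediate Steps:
(w + 4*15) + 885*(-478) = (-5 + 4*15) + 885*(-478) = (-5 + 60) - 423030 = 55 - 423030 = -422975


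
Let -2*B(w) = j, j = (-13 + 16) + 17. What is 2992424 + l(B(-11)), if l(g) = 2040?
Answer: 2994464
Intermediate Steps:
j = 20 (j = 3 + 17 = 20)
B(w) = -10 (B(w) = -½*20 = -10)
2992424 + l(B(-11)) = 2992424 + 2040 = 2994464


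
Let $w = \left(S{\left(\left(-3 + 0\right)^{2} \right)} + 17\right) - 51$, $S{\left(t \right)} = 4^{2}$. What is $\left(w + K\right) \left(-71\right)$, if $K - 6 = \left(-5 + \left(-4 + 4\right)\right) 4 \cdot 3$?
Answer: $5112$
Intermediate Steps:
$S{\left(t \right)} = 16$
$w = -18$ ($w = \left(16 + 17\right) - 51 = 33 - 51 = -18$)
$K = -54$ ($K = 6 + \left(-5 + \left(-4 + 4\right)\right) 4 \cdot 3 = 6 + \left(-5 + 0\right) 12 = 6 - 60 = -54$)
$\left(w + K\right) \left(-71\right) = \left(-18 - 54\right) \left(-71\right) = \left(-72\right) \left(-71\right) = 5112$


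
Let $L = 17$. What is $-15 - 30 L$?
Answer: $-525$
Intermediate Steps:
$-15 - 30 L = -15 - 510 = -525$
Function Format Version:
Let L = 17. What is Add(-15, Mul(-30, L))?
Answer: -525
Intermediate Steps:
Add(-15, Mul(-30, L)) = Add(-15, Mul(-30, 17)) = Add(-15, -510) = -525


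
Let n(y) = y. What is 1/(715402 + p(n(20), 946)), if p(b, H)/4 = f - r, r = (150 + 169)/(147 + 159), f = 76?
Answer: 153/109502380 ≈ 1.3972e-6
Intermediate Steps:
r = 319/306 ≈ 1.0425
p(b, H) = 45874/153 (p(b, H) = 4*(76 - 1*319/306) = 4*(76 - 319/306) = 4*(22937/306) = 45874/153)
1/(715402 + p(n(20), 946)) = 1/(715402 + 45874/153) = 1/(109502380/153) = 153/109502380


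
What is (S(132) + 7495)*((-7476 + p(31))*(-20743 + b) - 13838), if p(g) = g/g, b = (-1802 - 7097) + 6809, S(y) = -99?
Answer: 1262222342452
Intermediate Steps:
b = -2090 (b = -8899 + 6809 = -2090)
p(g) = 1
(S(132) + 7495)*((-7476 + p(31))*(-20743 + b) - 13838) = (-99 + 7495)*((-7476 + 1)*(-20743 - 2090) - 13838) = 7396*(-7475*(-22833) - 13838) = 7396*(170676675 - 13838) = 7396*170662837 = 1262222342452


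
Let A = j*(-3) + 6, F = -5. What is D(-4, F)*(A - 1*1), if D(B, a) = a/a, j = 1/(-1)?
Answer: 8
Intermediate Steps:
j = -1
D(B, a) = 1
A = 9 (A = -1*(-3) + 6 = 3 + 6 = 9)
D(-4, F)*(A - 1*1) = 1*(9 - 1*1) = 1*(9 - 1) = 1*8 = 8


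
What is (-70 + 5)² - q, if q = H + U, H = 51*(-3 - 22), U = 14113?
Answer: -8613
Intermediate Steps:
H = -1275 (H = 51*(-25) = -1275)
q = 12838 (q = -1275 + 14113 = 12838)
(-70 + 5)² - q = (-70 + 5)² - 1*12838 = (-65)² - 12838 = 4225 - 12838 = -8613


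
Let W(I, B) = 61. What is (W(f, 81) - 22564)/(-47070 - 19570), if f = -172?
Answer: 22503/66640 ≈ 0.33768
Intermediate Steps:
(W(f, 81) - 22564)/(-47070 - 19570) = (61 - 22564)/(-47070 - 19570) = -22503/(-66640) = -22503*(-1/66640) = 22503/66640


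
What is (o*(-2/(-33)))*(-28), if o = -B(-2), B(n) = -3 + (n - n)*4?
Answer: -56/11 ≈ -5.0909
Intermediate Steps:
B(n) = -3 (B(n) = -3 + 0*4 = -3 + 0 = -3)
o = 3 (o = -1*(-3) = 3)
(o*(-2/(-33)))*(-28) = (3*(-2/(-33)))*(-28) = (3*(-2*(-1/33)))*(-28) = (3*(2/33))*(-28) = (2/11)*(-28) = -56/11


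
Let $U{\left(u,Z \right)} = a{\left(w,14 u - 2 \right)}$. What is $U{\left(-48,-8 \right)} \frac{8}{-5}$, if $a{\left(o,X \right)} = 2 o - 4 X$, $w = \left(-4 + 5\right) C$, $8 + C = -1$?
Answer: $- \frac{21424}{5} \approx -4284.8$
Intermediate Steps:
$C = -9$ ($C = -8 - 1 = -9$)
$w = -9$ ($w = \left(-4 + 5\right) \left(-9\right) = 1 \left(-9\right) = -9$)
$a{\left(o,X \right)} = - 4 X + 2 o$
$U{\left(u,Z \right)} = -10 - 56 u$ ($U{\left(u,Z \right)} = - 4 \left(14 u - 2\right) + 2 \left(-9\right) = - 4 \left(-2 + 14 u\right) - 18 = \left(8 - 56 u\right) - 18 = -10 - 56 u$)
$U{\left(-48,-8 \right)} \frac{8}{-5} = \left(-10 - -2688\right) \frac{8}{-5} = \left(-10 + 2688\right) 8 \left(- \frac{1}{5}\right) = 2678 \left(- \frac{8}{5}\right) = - \frac{21424}{5}$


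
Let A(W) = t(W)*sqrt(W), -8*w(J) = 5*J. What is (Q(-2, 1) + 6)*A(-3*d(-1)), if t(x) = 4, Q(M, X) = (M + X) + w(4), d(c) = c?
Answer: 10*sqrt(3) ≈ 17.320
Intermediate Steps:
w(J) = -5*J/8
Q(M, X) = -5/2 + M + X (Q(M, X) = (M + X) - 5/8*4 = (M + X) - 5/2 = -5/2 + M + X)
A(W) = 4*sqrt(W)
(Q(-2, 1) + 6)*A(-3*d(-1)) = ((-5/2 - 2 + 1) + 6)*(4*sqrt(-3*(-1))) = (-7/2 + 6)*(4*sqrt(3)) = 5*(4*sqrt(3))/2 = 10*sqrt(3)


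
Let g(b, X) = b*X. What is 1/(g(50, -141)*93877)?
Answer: -1/661832850 ≈ -1.5110e-9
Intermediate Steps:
g(b, X) = X*b
1/(g(50, -141)*93877) = 1/(-141*50*93877) = (1/93877)/(-7050) = -1/7050*1/93877 = -1/661832850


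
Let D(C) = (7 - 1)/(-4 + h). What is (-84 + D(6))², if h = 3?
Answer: 8100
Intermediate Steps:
D(C) = -6 (D(C) = (7 - 1)/(-4 + 3) = 6/(-1) = 6*(-1) = -6)
(-84 + D(6))² = (-84 - 6)² = (-90)² = 8100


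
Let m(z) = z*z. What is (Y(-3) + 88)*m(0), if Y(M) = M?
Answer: 0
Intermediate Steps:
m(z) = z**2
(Y(-3) + 88)*m(0) = (-3 + 88)*0**2 = 85*0 = 0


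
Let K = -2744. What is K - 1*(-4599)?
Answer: 1855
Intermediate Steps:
K - 1*(-4599) = -2744 - 1*(-4599) = -2744 + 4599 = 1855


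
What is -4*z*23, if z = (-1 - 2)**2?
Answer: -828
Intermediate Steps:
z = 9 (z = (-3)**2 = 9)
-4*z*23 = -4*9*23 = -36*23 = -828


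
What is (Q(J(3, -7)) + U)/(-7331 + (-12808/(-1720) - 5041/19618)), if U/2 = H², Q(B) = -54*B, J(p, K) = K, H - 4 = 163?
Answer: -236858707720/30890880367 ≈ -7.6676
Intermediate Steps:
H = 167 (H = 4 + 163 = 167)
U = 55778 (U = 2*167² = 2*27889 = 55778)
(Q(J(3, -7)) + U)/(-7331 + (-12808/(-1720) - 5041/19618)) = (-54*(-7) + 55778)/(-7331 + (-12808/(-1720) - 5041/19618)) = (378 + 55778)/(-7331 + (-12808*(-1/1720) - 5041*1/19618)) = 56156/(-7331 + (1601/215 - 5041/19618)) = 56156/(-7331 + 30324603/4217870) = 56156/(-30890880367/4217870) = 56156*(-4217870/30890880367) = -236858707720/30890880367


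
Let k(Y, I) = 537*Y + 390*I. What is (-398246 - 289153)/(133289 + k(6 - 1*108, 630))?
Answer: -687399/324215 ≈ -2.1202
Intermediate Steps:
k(Y, I) = 390*I + 537*Y
(-398246 - 289153)/(133289 + k(6 - 1*108, 630)) = (-398246 - 289153)/(133289 + (390*630 + 537*(6 - 1*108))) = -687399/(133289 + (245700 + 537*(6 - 108))) = -687399/(133289 + (245700 + 537*(-102))) = -687399/(133289 + (245700 - 54774)) = -687399/(133289 + 190926) = -687399/324215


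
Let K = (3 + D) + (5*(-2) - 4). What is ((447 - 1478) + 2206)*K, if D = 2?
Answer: -10575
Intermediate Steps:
K = -9 (K = (3 + 2) + (5*(-2) - 4) = 5 + (-10 - 4) = 5 - 14 = -9)
((447 - 1478) + 2206)*K = ((447 - 1478) + 2206)*(-9) = (-1031 + 2206)*(-9) = 1175*(-9) = -10575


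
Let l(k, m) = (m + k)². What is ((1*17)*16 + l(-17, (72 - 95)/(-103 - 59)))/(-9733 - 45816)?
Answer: -14596729/1457827956 ≈ -0.010013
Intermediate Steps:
l(k, m) = (k + m)²
((1*17)*16 + l(-17, (72 - 95)/(-103 - 59)))/(-9733 - 45816) = ((1*17)*16 + (-17 + (72 - 95)/(-103 - 59))²)/(-9733 - 45816) = (17*16 + (-17 - 23/(-162))²)/(-55549) = (272 + (-17 - 23*(-1/162))²)*(-1/55549) = (272 + (-17 + 23/162)²)*(-1/55549) = (272 + (-2731/162)²)*(-1/55549) = (272 + 7458361/26244)*(-1/55549) = (14596729/26244)*(-1/55549) = -14596729/1457827956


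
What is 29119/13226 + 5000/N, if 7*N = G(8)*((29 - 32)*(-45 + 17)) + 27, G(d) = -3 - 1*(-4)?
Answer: 466142209/1468086 ≈ 317.52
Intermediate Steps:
G(d) = 1 (G(d) = -3 + 4 = 1)
N = 111/7 (N = (1*((29 - 32)*(-45 + 17)) + 27)/7 = (1*(-3*(-28)) + 27)/7 = (1*84 + 27)/7 = (84 + 27)/7 = (⅐)*111 = 111/7 ≈ 15.857)
29119/13226 + 5000/N = 29119/13226 + 5000/(111/7) = 29119*(1/13226) + 5000*(7/111) = 29119/13226 + 35000/111 = 466142209/1468086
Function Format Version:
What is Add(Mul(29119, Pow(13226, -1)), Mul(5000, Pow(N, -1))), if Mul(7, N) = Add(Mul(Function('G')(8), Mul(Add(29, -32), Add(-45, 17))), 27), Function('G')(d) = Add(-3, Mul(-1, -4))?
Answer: Rational(466142209, 1468086) ≈ 317.52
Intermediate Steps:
Function('G')(d) = 1 (Function('G')(d) = Add(-3, 4) = 1)
N = Rational(111, 7) (N = Mul(Rational(1, 7), Add(Mul(1, Mul(Add(29, -32), Add(-45, 17))), 27)) = Mul(Rational(1, 7), Add(Mul(1, Mul(-3, -28)), 27)) = Mul(Rational(1, 7), Add(Mul(1, 84), 27)) = Mul(Rational(1, 7), Add(84, 27)) = Mul(Rational(1, 7), 111) = Rational(111, 7) ≈ 15.857)
Add(Mul(29119, Pow(13226, -1)), Mul(5000, Pow(N, -1))) = Add(Mul(29119, Pow(13226, -1)), Mul(5000, Pow(Rational(111, 7), -1))) = Add(Mul(29119, Rational(1, 13226)), Mul(5000, Rational(7, 111))) = Add(Rational(29119, 13226), Rational(35000, 111)) = Rational(466142209, 1468086)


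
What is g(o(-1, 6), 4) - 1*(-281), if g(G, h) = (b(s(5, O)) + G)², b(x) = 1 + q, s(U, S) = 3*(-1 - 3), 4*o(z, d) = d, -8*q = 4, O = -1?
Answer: 285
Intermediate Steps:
q = -½ (q = -⅛*4 = -½ ≈ -0.50000)
o(z, d) = d/4
s(U, S) = -12 (s(U, S) = 3*(-4) = -12)
b(x) = ½ (b(x) = 1 - ½ = ½)
g(G, h) = (½ + G)²
g(o(-1, 6), 4) - 1*(-281) = (1 + 2*((¼)*6))²/4 - 1*(-281) = (1 + 2*(3/2))²/4 + 281 = (1 + 3)²/4 + 281 = (¼)*4² + 281 = (¼)*16 + 281 = 4 + 281 = 285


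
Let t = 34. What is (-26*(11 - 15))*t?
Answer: 3536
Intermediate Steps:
(-26*(11 - 15))*t = -26*(11 - 15)*34 = -26*(-4)*34 = 104*34 = 3536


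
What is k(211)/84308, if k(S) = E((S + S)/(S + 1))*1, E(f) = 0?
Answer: 0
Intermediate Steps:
k(S) = 0 (k(S) = 0*1 = 0)
k(211)/84308 = 0/84308 = 0*(1/84308) = 0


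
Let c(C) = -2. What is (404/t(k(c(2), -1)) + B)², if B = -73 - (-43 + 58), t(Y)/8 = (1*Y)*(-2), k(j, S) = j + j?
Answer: 1708249/256 ≈ 6672.8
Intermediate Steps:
k(j, S) = 2*j
t(Y) = -16*Y (t(Y) = 8*((1*Y)*(-2)) = 8*(Y*(-2)) = 8*(-2*Y) = -16*Y)
B = -88 (B = -73 - 1*15 = -73 - 15 = -88)
(404/t(k(c(2), -1)) + B)² = (404/((-32*(-2))) - 88)² = (404/((-16*(-4))) - 88)² = (404/64 - 88)² = (404*(1/64) - 88)² = (101/16 - 88)² = (-1307/16)² = 1708249/256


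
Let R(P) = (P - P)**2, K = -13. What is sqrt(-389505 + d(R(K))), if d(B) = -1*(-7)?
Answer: I*sqrt(389498) ≈ 624.1*I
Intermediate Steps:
R(P) = 0 (R(P) = 0**2 = 0)
d(B) = 7
sqrt(-389505 + d(R(K))) = sqrt(-389505 + 7) = sqrt(-389498) = I*sqrt(389498)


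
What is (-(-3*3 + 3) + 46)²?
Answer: 2704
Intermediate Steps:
(-(-3*3 + 3) + 46)² = (-(-9 + 3) + 46)² = (-1*(-6) + 46)² = (6 + 46)² = 52² = 2704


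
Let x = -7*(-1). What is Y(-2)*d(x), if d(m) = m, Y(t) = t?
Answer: -14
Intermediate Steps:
x = 7
Y(-2)*d(x) = -2*7 = -14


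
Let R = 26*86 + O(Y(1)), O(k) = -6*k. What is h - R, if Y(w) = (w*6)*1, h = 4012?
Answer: 1812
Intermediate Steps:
Y(w) = 6*w (Y(w) = (6*w)*1 = 6*w)
R = 2200 (R = 26*86 - 36 = 2236 - 6*6 = 2236 - 36 = 2200)
h - R = 4012 - 1*2200 = 4012 - 2200 = 1812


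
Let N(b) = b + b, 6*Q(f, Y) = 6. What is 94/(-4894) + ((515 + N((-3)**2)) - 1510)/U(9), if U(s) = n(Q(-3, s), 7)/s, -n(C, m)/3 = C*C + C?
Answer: 7172063/4894 ≈ 1465.5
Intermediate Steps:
Q(f, Y) = 1 (Q(f, Y) = (1/6)*6 = 1)
N(b) = 2*b
n(C, m) = -3*C - 3*C**2 (n(C, m) = -3*(C*C + C) = -3*(C**2 + C) = -3*(C + C**2) = -3*C - 3*C**2)
U(s) = -6/s (U(s) = (-3*1*(1 + 1))/s = (-3*1*2)/s = -6/s)
94/(-4894) + ((515 + N((-3)**2)) - 1510)/U(9) = 94/(-4894) + ((515 + 2*(-3)**2) - 1510)/((-6/9)) = 94*(-1/4894) + ((515 + 2*9) - 1510)/((-6*1/9)) = -47/2447 + ((515 + 18) - 1510)/(-2/3) = -47/2447 + (533 - 1510)*(-3/2) = -47/2447 - 977*(-3/2) = -47/2447 + 2931/2 = 7172063/4894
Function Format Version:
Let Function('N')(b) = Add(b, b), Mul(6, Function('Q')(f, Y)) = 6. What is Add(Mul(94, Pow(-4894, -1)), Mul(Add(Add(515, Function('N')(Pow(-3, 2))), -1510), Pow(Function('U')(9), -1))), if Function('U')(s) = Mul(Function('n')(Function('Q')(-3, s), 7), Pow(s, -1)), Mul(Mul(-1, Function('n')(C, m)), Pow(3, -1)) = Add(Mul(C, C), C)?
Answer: Rational(7172063, 4894) ≈ 1465.5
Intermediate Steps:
Function('Q')(f, Y) = 1 (Function('Q')(f, Y) = Mul(Rational(1, 6), 6) = 1)
Function('N')(b) = Mul(2, b)
Function('n')(C, m) = Add(Mul(-3, C), Mul(-3, Pow(C, 2))) (Function('n')(C, m) = Mul(-3, Add(Mul(C, C), C)) = Mul(-3, Add(Pow(C, 2), C)) = Mul(-3, Add(C, Pow(C, 2))) = Add(Mul(-3, C), Mul(-3, Pow(C, 2))))
Function('U')(s) = Mul(-6, Pow(s, -1)) (Function('U')(s) = Mul(Mul(-3, 1, Add(1, 1)), Pow(s, -1)) = Mul(Mul(-3, 1, 2), Pow(s, -1)) = Mul(-6, Pow(s, -1)))
Add(Mul(94, Pow(-4894, -1)), Mul(Add(Add(515, Function('N')(Pow(-3, 2))), -1510), Pow(Function('U')(9), -1))) = Add(Mul(94, Pow(-4894, -1)), Mul(Add(Add(515, Mul(2, Pow(-3, 2))), -1510), Pow(Mul(-6, Pow(9, -1)), -1))) = Add(Mul(94, Rational(-1, 4894)), Mul(Add(Add(515, Mul(2, 9)), -1510), Pow(Mul(-6, Rational(1, 9)), -1))) = Add(Rational(-47, 2447), Mul(Add(Add(515, 18), -1510), Pow(Rational(-2, 3), -1))) = Add(Rational(-47, 2447), Mul(Add(533, -1510), Rational(-3, 2))) = Add(Rational(-47, 2447), Mul(-977, Rational(-3, 2))) = Add(Rational(-47, 2447), Rational(2931, 2)) = Rational(7172063, 4894)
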